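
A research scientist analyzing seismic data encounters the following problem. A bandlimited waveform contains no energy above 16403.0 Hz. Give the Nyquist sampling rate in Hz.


The Nyquist rate is twice the maximum frequency component.
fs_min = 2 * fmax
      = 2 * 16403.0
      = 32806.0 Hz

32806.0


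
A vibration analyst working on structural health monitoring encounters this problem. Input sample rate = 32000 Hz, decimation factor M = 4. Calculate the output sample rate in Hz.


Decimation reduces the sample rate:
fs_out = fs_in / M
       = 32000 / 4
       = 8000.0 Hz

8000.0 Hz


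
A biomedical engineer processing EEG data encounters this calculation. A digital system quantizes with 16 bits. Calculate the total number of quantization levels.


Number of quantization levels = 2^N
= 2^16
= 65536

65536


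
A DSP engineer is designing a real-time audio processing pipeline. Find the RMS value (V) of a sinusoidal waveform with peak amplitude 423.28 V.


RMS voltage for a sinusoidal waveform:
V_rms = V_peak / sqrt(2)
      = 423.28 / 1.414214
      = 299.304 V

299.304 V


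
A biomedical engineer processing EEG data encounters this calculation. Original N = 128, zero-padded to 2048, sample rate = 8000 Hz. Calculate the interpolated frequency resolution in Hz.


Frequency resolution after zero-padding:
N_padded = 128 * 16 = 2048
df = fs / N_padded
   = 8000 / 2048
   = 3.9062 Hz

3.9062 Hz


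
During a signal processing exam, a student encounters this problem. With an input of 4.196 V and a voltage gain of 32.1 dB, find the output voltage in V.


Output voltage from dB gain:
V_out = V_in * 10^(gain_dB / 20)
      = 4.196 * 10^(32.1 / 20)
      = 4.196 * 40.271703
      = 168.9801 V

168.9801 V


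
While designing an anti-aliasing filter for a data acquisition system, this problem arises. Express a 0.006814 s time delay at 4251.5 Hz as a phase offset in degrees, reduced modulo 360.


Phase shift from frequency and time delay:
phi = 360 * f * t_delay
    = 360 * 4251.5 * 0.006814
    = 10429.1 degrees
    mod 360 = 349.1 degrees

349.1 degrees


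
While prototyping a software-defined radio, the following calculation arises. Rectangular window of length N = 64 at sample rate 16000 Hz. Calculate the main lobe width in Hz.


Main lobe width for a rectangular window:
Width = 2 * fs / N
      = 2 * 16000 / 64
      = 32000 / 64
      = 500.0 Hz

500.0 Hz


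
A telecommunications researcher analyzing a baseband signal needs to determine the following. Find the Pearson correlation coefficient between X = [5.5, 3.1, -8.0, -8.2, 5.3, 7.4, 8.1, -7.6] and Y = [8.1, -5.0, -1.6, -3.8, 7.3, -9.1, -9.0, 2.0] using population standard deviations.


Pearson correlation coefficient (population):
r = cov(X,Y) / (std(X) * std(Y))
Mean X = 0.7, Mean Y = -1.3875
Cov(X,Y) = -4.49625
Std(X) = 6.83191, Std(Y) = 6.258082
r = -0.1052

-0.1052


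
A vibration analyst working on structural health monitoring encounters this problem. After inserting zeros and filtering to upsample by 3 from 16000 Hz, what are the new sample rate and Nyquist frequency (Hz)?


Step 1 — output sample rate after interpolation by L:
fs_out = L * fs_in = 3 * 16000 = 48000 Hz

Step 2 — Nyquist frequency of the output stream:
f_Nyq = fs_out / 2 = 48000 / 2 = 24000.0 Hz

fs_out = 48000 Hz; f_Nyquist = 24000.0 Hz


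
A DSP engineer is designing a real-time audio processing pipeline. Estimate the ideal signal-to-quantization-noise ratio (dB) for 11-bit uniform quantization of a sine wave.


Theoretical SNR for a full-scale sinusoid:
SNR = 6.02 * N + 1.76
    = 6.02 * 11 + 1.76
    = 66.22 + 1.76
    = 67.98 dB

67.98 dB


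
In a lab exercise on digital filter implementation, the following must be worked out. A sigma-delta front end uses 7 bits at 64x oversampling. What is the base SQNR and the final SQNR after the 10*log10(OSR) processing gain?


Step 1 — baseline SQNR at Nyquist:
SQNR_base = 6.02*N + 1.76
          = 6.02*7 + 1.76
          = 43.9 dB

Step 2 — oversampling processing gain:
G = 10*log10(OSR) = 10*log10(64) = 18.06 dB

Step 3 — total:
SQNR_total = 43.9 + 18.06 = 61.96 dB

Base SQNR = 43.9 dB; oversampled SQNR = 61.96 dB


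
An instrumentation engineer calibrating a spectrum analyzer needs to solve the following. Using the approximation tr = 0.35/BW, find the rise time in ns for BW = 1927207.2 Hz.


Rise time from bandwidth relationship:
tr = 0.35 / BW
   = 0.35 / 1927207.2
   = 1.816099483e-07 s
   = 181.6099 ns

181.6099 ns


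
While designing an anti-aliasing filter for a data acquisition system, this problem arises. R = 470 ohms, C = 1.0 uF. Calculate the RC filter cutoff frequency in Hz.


Cutoff frequency of a first-order RC filter:
fc = 1 / (2 * pi * R * C)
C = 1.0 uF = 1e-06 F
fc = 1 / (2 * pi * 470 * 1e-06)
   = 1 / 0.0029530970943744
   = 338.627538 Hz

338.627538 Hz


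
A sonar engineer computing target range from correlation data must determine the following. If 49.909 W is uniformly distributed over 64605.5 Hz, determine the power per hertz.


Power spectral density:
PSD = P / BW
    = 49.909 / 64605.5
    = 0.00077252 W/Hz

0.00077252 W/Hz


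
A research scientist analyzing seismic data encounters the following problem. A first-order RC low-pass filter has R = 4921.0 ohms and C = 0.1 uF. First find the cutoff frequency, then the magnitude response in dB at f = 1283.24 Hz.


Step 1 — cutoff frequency:
fc = 1 / (2*pi*R*C)
C = 0.1 uF = 1e-07 F
fc = 1 / (2*pi*4921.0*1e-07)
   = 323.42 Hz

Step 2 — magnitude at f = 1283.24 Hz:
|H(f)| = 1 / sqrt(1 + (f/fc)^2)
f/fc = 1283.24 / 323.42 = 3.96772
|H| = 1 / sqrt(1 + 15.742802) = 0.2443914
|H|_dB = 20*log10(0.2443914) = -12.24 dB

fc = 323.42 Hz; |H(1283.24 Hz)| = -12.24 dB


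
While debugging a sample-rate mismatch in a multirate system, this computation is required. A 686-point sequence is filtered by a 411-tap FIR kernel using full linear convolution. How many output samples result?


Linear convolution output length:
L = N + M - 1
  = 686 + 411 - 1
  = 1096 samples

1096


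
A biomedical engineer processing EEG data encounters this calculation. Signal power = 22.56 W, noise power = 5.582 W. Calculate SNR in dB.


SNR in decibels:
SNR = 10 * log10(Ps / Pn)
    = 10 * log10(22.56 / 5.582)
    = 10 * log10(4.0416)
    = 10 * 0.6065
    = 6.07 dB

6.07 dB


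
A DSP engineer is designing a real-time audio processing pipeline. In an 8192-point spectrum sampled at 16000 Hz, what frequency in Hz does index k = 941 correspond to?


Frequency of DFT bin k:
f_k = k * fs / N
    = 941 * 16000 / 8192
    = 15056000 / 8192
    = 1837.891 Hz

1837.891 Hz


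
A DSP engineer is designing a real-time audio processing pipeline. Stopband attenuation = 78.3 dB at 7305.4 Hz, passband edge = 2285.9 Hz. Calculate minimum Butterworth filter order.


Butterworth filter order formula:
n = log10(10^(A/10) - 1) / (2 * log10(f_stop/f_pass))
10^(78.3/10) - 1 = 67608296.5392
f_stop/f_pass = 7305.4 / 2285.9 = 3.1959
n = 7.7588 -> ceil = 8

8


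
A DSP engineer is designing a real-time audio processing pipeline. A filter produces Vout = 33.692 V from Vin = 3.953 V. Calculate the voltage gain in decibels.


Voltage gain in dB:
G = 20 * log10(Vout / Vin)
  = 20 * log10(33.692 / 3.953)
  = 20 * log10(8.523147)
  = 20 * 0.9306
  = 18.61 dB

18.61 dB


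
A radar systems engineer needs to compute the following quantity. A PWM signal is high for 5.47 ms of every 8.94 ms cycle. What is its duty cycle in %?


Duty cycle as a percentage:
DC = (t_on / T) * 100
   = (5.47 / 8.94) * 100
   = 0.611857 * 100
   = 61.19 %

61.19 %


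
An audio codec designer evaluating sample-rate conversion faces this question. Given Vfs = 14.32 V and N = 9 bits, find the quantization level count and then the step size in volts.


Step 1 — number of quantization levels:
L = 2^N = 2^9 = 512

Step 2 — LSB step size:
delta = Vfs / L
      = 14.32 / 512
      = 0.02796875 V

Levels = 512; step size = 0.02796875 V


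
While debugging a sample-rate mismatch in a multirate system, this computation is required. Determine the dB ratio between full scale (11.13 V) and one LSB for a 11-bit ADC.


Dynamic range from full-scale to LSB:
V_min = V_max / 2^bits = 11.13 / 2^11
DR = 20 * log10(V_max / V_min)
   = 20 * log10(2^11)
   = 20 * 11 * log10(2)
   = 66.23 dB

66.23 dB


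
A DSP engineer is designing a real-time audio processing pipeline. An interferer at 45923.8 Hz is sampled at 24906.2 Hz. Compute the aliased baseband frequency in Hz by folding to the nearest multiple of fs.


Compute the nearest integer multiple of fs to the signal:
n = round(45923.8 / 24906.2) = 2
f_alias = |45923.8 - 2 * 24906.2|
        = |45923.8 - 49812.4|
        = 3888.6 Hz

3888.6


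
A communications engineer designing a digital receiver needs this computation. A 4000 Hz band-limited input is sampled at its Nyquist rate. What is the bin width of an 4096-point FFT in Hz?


Step 1 — Nyquist sampling rate:
fs = 2 * fmax = 2 * 4000 = 8000 Hz

Step 2 — DFT bin spacing:
df = fs / N = 8000 / 4096 = 1.9531 Hz

1.9531 Hz


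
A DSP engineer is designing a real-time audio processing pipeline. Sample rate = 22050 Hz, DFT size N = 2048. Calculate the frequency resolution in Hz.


DFT frequency resolution:
df = fs / N
   = 22050 / 2048
   = 10.7666 Hz

10.7666 Hz


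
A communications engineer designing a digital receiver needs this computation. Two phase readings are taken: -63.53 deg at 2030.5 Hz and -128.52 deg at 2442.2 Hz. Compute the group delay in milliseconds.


Group delay from phase difference:
tau = -d(phi)/d(omega)
d(phi) = -64.99 deg = -1.134289 rad
d(omega) = 2*pi*(2442.2 - 2030.5) = 2586.7874 rad/s
tau = -(-1.134289) / 2586.7874
    = 0.4385 ms

0.4385 ms


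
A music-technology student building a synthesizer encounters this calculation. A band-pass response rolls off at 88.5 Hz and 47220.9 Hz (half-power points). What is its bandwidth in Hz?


Bandwidth is the difference of -3dB frequencies:
BW = f_high - f_low
   = 47220.9 - 88.5
   = 47132.4 Hz

47132.4 Hz


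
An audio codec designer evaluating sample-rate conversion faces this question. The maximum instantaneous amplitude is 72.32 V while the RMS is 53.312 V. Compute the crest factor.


Crest factor is the ratio of peak to RMS:
CF = V_peak / V_rms
   = 72.32 / 53.312
   = 1.3565

1.3565


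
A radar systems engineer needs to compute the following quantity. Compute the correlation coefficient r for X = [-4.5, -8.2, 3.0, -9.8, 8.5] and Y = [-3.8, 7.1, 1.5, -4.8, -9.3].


Pearson correlation coefficient (population):
r = cov(X,Y) / (std(X) * std(Y))
Mean X = -2.2, Mean Y = -1.86
Cov(X,Y) = -17.818
Std(X) = 6.93657, Std(Y) = 5.645033
r = -0.455

-0.455


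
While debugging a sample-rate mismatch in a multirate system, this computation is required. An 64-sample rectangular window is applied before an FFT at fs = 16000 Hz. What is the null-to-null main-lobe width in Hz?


Main lobe width for a rectangular window:
Width = 2 * fs / N
      = 2 * 16000 / 64
      = 32000 / 64
      = 500.0 Hz

500.0 Hz


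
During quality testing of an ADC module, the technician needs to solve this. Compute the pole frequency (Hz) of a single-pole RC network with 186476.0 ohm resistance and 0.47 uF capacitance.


Cutoff frequency of a first-order RC filter:
fc = 1 / (2 * pi * R * C)
C = 0.47 uF = 4.7e-07 F
fc = 1 / (2 * pi * 186476.0 * 4.7e-07)
   = 1 / 0.55068173377056
   = 1.815931 Hz

1.815931 Hz


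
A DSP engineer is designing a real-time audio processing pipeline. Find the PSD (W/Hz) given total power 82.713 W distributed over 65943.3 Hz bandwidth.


Power spectral density:
PSD = P / BW
    = 82.713 / 65943.3
    = 0.0012543 W/Hz

0.0012543 W/Hz


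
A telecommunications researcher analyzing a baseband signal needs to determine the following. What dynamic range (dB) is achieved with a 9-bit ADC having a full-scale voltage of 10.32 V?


Dynamic range from full-scale to LSB:
V_min = V_max / 2^bits = 10.32 / 2^9
DR = 20 * log10(V_max / V_min)
   = 20 * log10(2^9)
   = 20 * 9 * log10(2)
   = 54.19 dB

54.19 dB


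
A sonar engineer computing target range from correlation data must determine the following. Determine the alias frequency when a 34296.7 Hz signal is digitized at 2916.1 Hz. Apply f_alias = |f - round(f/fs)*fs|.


Compute the nearest integer multiple of fs to the signal:
n = round(34296.7 / 2916.1) = 12
f_alias = |34296.7 - 12 * 2916.1|
        = |34296.7 - 34993.2|
        = 696.5 Hz

696.5


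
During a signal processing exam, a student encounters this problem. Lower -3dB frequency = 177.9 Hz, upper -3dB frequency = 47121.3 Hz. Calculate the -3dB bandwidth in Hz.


Bandwidth is the difference of -3dB frequencies:
BW = f_high - f_low
   = 47121.3 - 177.9
   = 46943.4 Hz

46943.4 Hz


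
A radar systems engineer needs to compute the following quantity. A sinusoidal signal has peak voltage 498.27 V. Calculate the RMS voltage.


RMS voltage for a sinusoidal waveform:
V_rms = V_peak / sqrt(2)
      = 498.27 / 1.414214
      = 352.33 V

352.33 V


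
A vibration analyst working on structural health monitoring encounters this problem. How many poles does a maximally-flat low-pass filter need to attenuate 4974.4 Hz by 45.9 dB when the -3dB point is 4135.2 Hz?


Butterworth filter order formula:
n = log10(10^(A/10) - 1) / (2 * log10(f_stop/f_pass))
10^(45.9/10) - 1 = 38903.5145
f_stop/f_pass = 4974.4 / 4135.2 = 1.2029
n = 28.6001 -> ceil = 29

29


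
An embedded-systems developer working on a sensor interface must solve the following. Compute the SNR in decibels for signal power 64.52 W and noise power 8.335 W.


SNR in decibels:
SNR = 10 * log10(Ps / Pn)
    = 10 * log10(64.52 / 8.335)
    = 10 * log10(7.7409)
    = 10 * 0.8888
    = 8.89 dB

8.89 dB


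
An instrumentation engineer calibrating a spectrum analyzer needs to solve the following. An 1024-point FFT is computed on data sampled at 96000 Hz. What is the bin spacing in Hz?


DFT frequency resolution:
df = fs / N
   = 96000 / 1024
   = 93.75 Hz

93.75 Hz


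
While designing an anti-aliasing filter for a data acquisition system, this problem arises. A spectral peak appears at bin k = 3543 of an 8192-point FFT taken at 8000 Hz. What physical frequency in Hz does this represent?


Frequency of DFT bin k:
f_k = k * fs / N
    = 3543 * 8000 / 8192
    = 28344000 / 8192
    = 3459.961 Hz

3459.961 Hz


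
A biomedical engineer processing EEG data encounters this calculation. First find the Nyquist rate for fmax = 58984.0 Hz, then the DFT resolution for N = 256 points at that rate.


Step 1 — Nyquist sampling rate:
fs = 2 * fmax = 2 * 58984.0 = 117968.0 Hz

Step 2 — DFT bin spacing:
df = fs / N = 117968.0 / 256 = 460.8125 Hz

460.8125 Hz


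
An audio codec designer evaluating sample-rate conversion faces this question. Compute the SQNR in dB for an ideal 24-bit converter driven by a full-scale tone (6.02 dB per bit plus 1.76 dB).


Theoretical SNR for a full-scale sinusoid:
SNR = 6.02 * N + 1.76
    = 6.02 * 24 + 1.76
    = 144.48 + 1.76
    = 146.24 dB

146.24 dB


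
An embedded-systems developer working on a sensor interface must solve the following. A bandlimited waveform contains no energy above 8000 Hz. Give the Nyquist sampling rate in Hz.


The Nyquist rate is twice the maximum frequency component.
fs_min = 2 * fmax
      = 2 * 8000
      = 16000 Hz

16000


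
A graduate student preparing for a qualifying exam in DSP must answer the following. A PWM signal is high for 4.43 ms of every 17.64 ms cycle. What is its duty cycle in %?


Duty cycle as a percentage:
DC = (t_on / T) * 100
   = (4.43 / 17.64) * 100
   = 0.251134 * 100
   = 25.11 %

25.11 %


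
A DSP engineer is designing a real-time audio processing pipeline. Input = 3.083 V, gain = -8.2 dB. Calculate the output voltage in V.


Output voltage from dB gain:
V_out = V_in * 10^(gain_dB / 20)
      = 3.083 * 10^(-8.2 / 20)
      = 3.083 * 0.389045
      = 1.1994 V

1.1994 V


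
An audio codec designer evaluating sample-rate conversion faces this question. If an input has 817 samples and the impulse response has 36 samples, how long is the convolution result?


Linear convolution output length:
L = N + M - 1
  = 817 + 36 - 1
  = 852 samples

852


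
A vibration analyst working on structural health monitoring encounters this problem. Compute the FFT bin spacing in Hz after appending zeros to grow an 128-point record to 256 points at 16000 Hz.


Frequency resolution after zero-padding:
N_padded = 128 * 2 = 256
df = fs / N_padded
   = 16000 / 256
   = 62.5 Hz

62.5 Hz


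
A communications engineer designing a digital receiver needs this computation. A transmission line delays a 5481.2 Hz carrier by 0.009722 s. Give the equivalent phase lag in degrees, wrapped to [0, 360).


Phase shift from frequency and time delay:
phi = 360 * f * t_delay
    = 360 * 5481.2 * 0.009722
    = 19183.76 degrees
    mod 360 = 103.76 degrees

103.76 degrees


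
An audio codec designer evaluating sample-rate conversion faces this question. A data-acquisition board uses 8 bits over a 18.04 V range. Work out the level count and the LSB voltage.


Step 1 — number of quantization levels:
L = 2^N = 2^8 = 256

Step 2 — LSB step size:
delta = Vfs / L
      = 18.04 / 256
      = 0.07046875 V

Levels = 256; step size = 0.07046875 V


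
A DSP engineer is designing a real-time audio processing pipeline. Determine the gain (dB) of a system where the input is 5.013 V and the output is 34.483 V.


Voltage gain in dB:
G = 20 * log10(Vout / Vin)
  = 20 * log10(34.483 / 5.013)
  = 20 * log10(6.878715)
  = 20 * 0.837507
  = 16.75 dB

16.75 dB


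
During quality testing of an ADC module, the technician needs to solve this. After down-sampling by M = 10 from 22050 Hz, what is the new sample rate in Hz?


Decimation reduces the sample rate:
fs_out = fs_in / M
       = 22050 / 10
       = 2205.0 Hz

2205.0 Hz


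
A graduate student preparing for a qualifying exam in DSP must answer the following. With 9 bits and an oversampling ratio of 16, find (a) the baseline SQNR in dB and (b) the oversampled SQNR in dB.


Step 1 — baseline SQNR at Nyquist:
SQNR_base = 6.02*N + 1.76
          = 6.02*9 + 1.76
          = 55.94 dB

Step 2 — oversampling processing gain:
G = 10*log10(OSR) = 10*log10(16) = 12.04 dB

Step 3 — total:
SQNR_total = 55.94 + 12.04 = 67.98 dB

Base SQNR = 55.94 dB; oversampled SQNR = 67.98 dB


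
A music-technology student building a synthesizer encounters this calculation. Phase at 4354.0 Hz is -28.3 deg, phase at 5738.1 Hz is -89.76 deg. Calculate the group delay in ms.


Group delay from phase difference:
tau = -d(phi)/d(omega)
d(phi) = -61.46 deg = -1.072679 rad
d(omega) = 2*pi*(5738.1 - 4354.0) = 8696.5568 rad/s
tau = -(-1.072679) / 8696.5568
    = 0.1233 ms

0.1233 ms


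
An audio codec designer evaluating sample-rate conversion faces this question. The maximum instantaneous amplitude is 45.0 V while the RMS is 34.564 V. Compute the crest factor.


Crest factor is the ratio of peak to RMS:
CF = V_peak / V_rms
   = 45.0 / 34.564
   = 1.3019

1.3019


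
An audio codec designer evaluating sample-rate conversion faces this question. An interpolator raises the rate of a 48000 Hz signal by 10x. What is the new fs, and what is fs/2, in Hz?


Step 1 — output sample rate after interpolation by L:
fs_out = L * fs_in = 10 * 48000 = 480000 Hz

Step 2 — Nyquist frequency of the output stream:
f_Nyq = fs_out / 2 = 480000 / 2 = 240000.0 Hz

fs_out = 480000 Hz; f_Nyquist = 240000.0 Hz


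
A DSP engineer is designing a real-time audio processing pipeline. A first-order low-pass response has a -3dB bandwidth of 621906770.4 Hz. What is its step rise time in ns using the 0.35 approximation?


Rise time from bandwidth relationship:
tr = 0.35 / BW
   = 0.35 / 621906770.4
   = 5.627853187e-10 s
   = 0.5628 ns

0.5628 ns


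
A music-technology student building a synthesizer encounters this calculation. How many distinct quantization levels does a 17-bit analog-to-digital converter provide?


Number of quantization levels = 2^N
= 2^17
= 131072

131072


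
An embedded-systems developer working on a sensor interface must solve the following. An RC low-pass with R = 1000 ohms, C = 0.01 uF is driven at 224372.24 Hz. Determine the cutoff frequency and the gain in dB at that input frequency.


Step 1 — cutoff frequency:
fc = 1 / (2*pi*R*C)
C = 0.01 uF = 1e-08 F
fc = 1 / (2*pi*1000*1e-08)
   = 15915.494 Hz

Step 2 — magnitude at f = 224372.24 Hz:
|H(f)| = 1 / sqrt(1 + (f/fc)^2)
f/fc = 224372.24 / 15915.494 = 14.097724
|H| = 1 / sqrt(1 + 198.745822) = 0.0707557
|H|_dB = 20*log10(0.0707557) = -23.0 dB

fc = 15915.494 Hz; |H(224372.24 Hz)| = -23.0 dB


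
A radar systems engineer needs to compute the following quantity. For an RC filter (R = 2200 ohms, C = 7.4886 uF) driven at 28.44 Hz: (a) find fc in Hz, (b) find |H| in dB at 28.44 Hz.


Step 1 — cutoff frequency:
fc = 1 / (2*pi*R*C)
C = 7.4886 uF = 7.4886e-06 F
fc = 1 / (2*pi*2200*7.4886e-06)
   = 9.66044 Hz

Step 2 — magnitude at f = 28.44 Hz:
|H(f)| = 1 / sqrt(1 + (f/fc)^2)
f/fc = 28.44 / 9.66044 = 2.943965
|H| = 1 / sqrt(1 + 8.66693) = 0.3216294
|H|_dB = 20*log10(0.3216294) = -9.85 dB

fc = 9.66044 Hz; |H(28.44 Hz)| = -9.85 dB


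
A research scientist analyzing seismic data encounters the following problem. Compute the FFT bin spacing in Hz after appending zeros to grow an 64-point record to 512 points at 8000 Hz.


Frequency resolution after zero-padding:
N_padded = 64 * 8 = 512
df = fs / N_padded
   = 8000 / 512
   = 15.625 Hz

15.625 Hz


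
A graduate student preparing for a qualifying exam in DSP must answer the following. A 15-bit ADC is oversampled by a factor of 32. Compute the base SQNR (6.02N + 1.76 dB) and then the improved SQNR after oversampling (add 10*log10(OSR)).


Step 1 — baseline SQNR at Nyquist:
SQNR_base = 6.02*N + 1.76
          = 6.02*15 + 1.76
          = 92.06 dB

Step 2 — oversampling processing gain:
G = 10*log10(OSR) = 10*log10(32) = 15.05 dB

Step 3 — total:
SQNR_total = 92.06 + 15.05 = 107.11 dB

Base SQNR = 92.06 dB; oversampled SQNR = 107.11 dB


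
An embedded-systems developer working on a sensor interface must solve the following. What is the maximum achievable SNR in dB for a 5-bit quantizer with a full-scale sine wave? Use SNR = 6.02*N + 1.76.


Theoretical SNR for a full-scale sinusoid:
SNR = 6.02 * N + 1.76
    = 6.02 * 5 + 1.76
    = 30.1 + 1.76
    = 31.86 dB

31.86 dB


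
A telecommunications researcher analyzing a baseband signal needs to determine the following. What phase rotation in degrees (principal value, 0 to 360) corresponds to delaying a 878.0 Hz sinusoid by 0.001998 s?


Phase shift from frequency and time delay:
phi = 360 * f * t_delay
    = 360 * 878.0 * 0.001998
    = 631.53 degrees
    mod 360 = 271.53 degrees

271.53 degrees


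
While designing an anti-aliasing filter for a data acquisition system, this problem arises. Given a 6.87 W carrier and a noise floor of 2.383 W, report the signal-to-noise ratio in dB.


SNR in decibels:
SNR = 10 * log10(Ps / Pn)
    = 10 * log10(6.87 / 2.383)
    = 10 * log10(2.8829)
    = 10 * 0.4598
    = 4.6 dB

4.6 dB


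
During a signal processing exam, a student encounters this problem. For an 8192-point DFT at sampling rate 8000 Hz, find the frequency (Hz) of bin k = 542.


Frequency of DFT bin k:
f_k = k * fs / N
    = 542 * 8000 / 8192
    = 4336000 / 8192
    = 529.297 Hz

529.297 Hz


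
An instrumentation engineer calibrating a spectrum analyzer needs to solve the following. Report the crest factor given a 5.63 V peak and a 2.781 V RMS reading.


Crest factor is the ratio of peak to RMS:
CF = V_peak / V_rms
   = 5.63 / 2.781
   = 2.0245

2.0245


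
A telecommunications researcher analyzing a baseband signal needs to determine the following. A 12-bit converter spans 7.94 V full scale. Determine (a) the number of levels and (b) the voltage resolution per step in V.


Step 1 — number of quantization levels:
L = 2^N = 2^12 = 4096

Step 2 — LSB step size:
delta = Vfs / L
      = 7.94 / 4096
      = 0.00193848 V

Levels = 4096; step size = 0.00193848 V


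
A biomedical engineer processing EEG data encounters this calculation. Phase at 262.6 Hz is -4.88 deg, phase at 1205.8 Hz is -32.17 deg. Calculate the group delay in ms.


Group delay from phase difference:
tau = -d(phi)/d(omega)
d(phi) = -27.29 deg = -0.4763 rad
d(omega) = 2*pi*(1205.8 - 262.6) = 5926.3004 rad/s
tau = -(-0.4763) / 5926.3004
    = 0.0804 ms

0.0804 ms


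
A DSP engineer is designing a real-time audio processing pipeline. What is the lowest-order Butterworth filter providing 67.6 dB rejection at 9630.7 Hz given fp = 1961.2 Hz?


Butterworth filter order formula:
n = log10(10^(A/10) - 1) / (2 * log10(f_stop/f_pass))
10^(67.6/10) - 1 = 5754398.3734
f_stop/f_pass = 9630.7 / 1961.2 = 4.9106
n = 4.8905 -> ceil = 5

5


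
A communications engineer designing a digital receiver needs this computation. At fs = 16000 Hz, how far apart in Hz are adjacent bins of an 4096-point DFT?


DFT frequency resolution:
df = fs / N
   = 16000 / 4096
   = 3.9062 Hz

3.9062 Hz


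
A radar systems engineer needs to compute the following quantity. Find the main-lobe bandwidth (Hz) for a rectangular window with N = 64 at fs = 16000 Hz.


Main lobe width for a rectangular window:
Width = 2 * fs / N
      = 2 * 16000 / 64
      = 32000 / 64
      = 500.0 Hz

500.0 Hz


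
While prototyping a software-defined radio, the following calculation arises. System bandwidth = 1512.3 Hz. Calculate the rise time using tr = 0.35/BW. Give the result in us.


Rise time from bandwidth relationship:
tr = 0.35 / BW
   = 0.35 / 1512.3
   = 0.0002314355617 s
   = 231.4356 us

231.4356 us


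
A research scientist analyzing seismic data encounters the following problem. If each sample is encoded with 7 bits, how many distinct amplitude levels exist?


Number of quantization levels = 2^N
= 2^7
= 128

128


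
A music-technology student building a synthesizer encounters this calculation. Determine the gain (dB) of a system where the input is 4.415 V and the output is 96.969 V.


Voltage gain in dB:
G = 20 * log10(Vout / Vin)
  = 20 * log10(96.969 / 4.415)
  = 20 * log10(21.963533)
  = 20 * 1.341702
  = 26.83 dB

26.83 dB


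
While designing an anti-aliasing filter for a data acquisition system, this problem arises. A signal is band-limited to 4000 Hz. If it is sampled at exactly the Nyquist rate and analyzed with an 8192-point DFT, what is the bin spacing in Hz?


Step 1 — Nyquist sampling rate:
fs = 2 * fmax = 2 * 4000 = 8000 Hz

Step 2 — DFT bin spacing:
df = fs / N = 8000 / 8192 = 0.9766 Hz

0.9766 Hz


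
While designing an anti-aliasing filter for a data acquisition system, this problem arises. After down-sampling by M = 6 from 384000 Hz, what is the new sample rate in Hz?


Decimation reduces the sample rate:
fs_out = fs_in / M
       = 384000 / 6
       = 64000.0 Hz

64000.0 Hz


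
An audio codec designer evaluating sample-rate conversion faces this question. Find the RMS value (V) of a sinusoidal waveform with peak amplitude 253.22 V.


RMS voltage for a sinusoidal waveform:
V_rms = V_peak / sqrt(2)
      = 253.22 / 1.414214
      = 179.054 V

179.054 V


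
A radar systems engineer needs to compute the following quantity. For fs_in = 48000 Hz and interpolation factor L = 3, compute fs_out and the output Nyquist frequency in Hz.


Step 1 — output sample rate after interpolation by L:
fs_out = L * fs_in = 3 * 48000 = 144000 Hz

Step 2 — Nyquist frequency of the output stream:
f_Nyq = fs_out / 2 = 144000 / 2 = 72000.0 Hz

fs_out = 144000 Hz; f_Nyquist = 72000.0 Hz


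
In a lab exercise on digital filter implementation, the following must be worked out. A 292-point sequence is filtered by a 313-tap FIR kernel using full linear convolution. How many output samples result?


Linear convolution output length:
L = N + M - 1
  = 292 + 313 - 1
  = 604 samples

604


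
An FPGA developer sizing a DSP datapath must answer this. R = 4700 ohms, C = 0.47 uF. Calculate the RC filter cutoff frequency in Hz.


Cutoff frequency of a first-order RC filter:
fc = 1 / (2 * pi * R * C)
C = 0.47 uF = 4.7e-07 F
fc = 1 / (2 * pi * 4700 * 4.7e-07)
   = 1 / 0.01387955634356
   = 72.048412 Hz

72.048412 Hz


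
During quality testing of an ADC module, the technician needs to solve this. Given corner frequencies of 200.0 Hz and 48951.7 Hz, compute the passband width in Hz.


Bandwidth is the difference of -3dB frequencies:
BW = f_high - f_low
   = 48951.7 - 200.0
   = 48751.7 Hz

48751.7 Hz


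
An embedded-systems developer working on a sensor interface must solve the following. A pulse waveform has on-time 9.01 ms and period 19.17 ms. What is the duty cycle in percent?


Duty cycle as a percentage:
DC = (t_on / T) * 100
   = (9.01 / 19.17) * 100
   = 0.470005 * 100
   = 47.0 %

47.0 %


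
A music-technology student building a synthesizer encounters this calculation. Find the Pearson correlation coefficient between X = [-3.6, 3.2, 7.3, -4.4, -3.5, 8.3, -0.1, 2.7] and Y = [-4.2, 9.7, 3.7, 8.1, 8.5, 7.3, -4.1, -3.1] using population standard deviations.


Pearson correlation coefficient (population):
r = cov(X,Y) / (std(X) * std(Y))
Mean X = 1.2375, Mean Y = 3.2375
Cov(X,Y) = 3.544844
Std(X) = 4.637332, Std(Y) = 5.691427
r = 0.1343

0.1343


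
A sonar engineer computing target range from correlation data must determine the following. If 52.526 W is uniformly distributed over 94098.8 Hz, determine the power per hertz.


Power spectral density:
PSD = P / BW
    = 52.526 / 94098.8
    = 0.0005582 W/Hz

0.0005582 W/Hz


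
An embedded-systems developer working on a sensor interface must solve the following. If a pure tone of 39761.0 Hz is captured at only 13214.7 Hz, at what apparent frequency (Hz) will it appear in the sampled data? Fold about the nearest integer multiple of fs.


Compute the nearest integer multiple of fs to the signal:
n = round(39761.0 / 13214.7) = 3
f_alias = |39761.0 - 3 * 13214.7|
        = |39761.0 - 39644.1|
        = 116.9 Hz

116.9


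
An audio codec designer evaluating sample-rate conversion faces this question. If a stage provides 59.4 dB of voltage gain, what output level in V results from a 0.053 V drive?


Output voltage from dB gain:
V_out = V_in * 10^(gain_dB / 20)
      = 0.053 * 10^(59.4 / 20)
      = 0.053 * 933.254301
      = 49.4625 V

49.4625 V


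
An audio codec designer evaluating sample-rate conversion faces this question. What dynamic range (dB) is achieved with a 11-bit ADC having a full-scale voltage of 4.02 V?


Dynamic range from full-scale to LSB:
V_min = V_max / 2^bits = 4.02 / 2^11
DR = 20 * log10(V_max / V_min)
   = 20 * log10(2^11)
   = 20 * 11 * log10(2)
   = 66.23 dB

66.23 dB


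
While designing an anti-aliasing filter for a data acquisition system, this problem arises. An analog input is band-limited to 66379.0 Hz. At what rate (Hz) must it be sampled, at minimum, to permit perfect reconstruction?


The Nyquist rate is twice the maximum frequency component.
fs_min = 2 * fmax
      = 2 * 66379.0
      = 132758.0 Hz

132758.0


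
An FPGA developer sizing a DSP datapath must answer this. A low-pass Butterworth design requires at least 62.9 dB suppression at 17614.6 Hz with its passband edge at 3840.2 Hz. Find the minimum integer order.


Butterworth filter order formula:
n = log10(10^(A/10) - 1) / (2 * log10(f_stop/f_pass))
10^(62.9/10) - 1 = 1949843.5998
f_stop/f_pass = 17614.6 / 3840.2 = 4.5869
n = 4.7542 -> ceil = 5

5


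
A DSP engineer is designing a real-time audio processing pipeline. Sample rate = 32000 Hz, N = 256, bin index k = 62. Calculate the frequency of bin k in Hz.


Frequency of DFT bin k:
f_k = k * fs / N
    = 62 * 32000 / 256
    = 1984000 / 256
    = 7750.0 Hz

7750.0 Hz


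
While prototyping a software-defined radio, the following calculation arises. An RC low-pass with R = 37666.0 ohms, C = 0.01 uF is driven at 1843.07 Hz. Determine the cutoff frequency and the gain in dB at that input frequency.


Step 1 — cutoff frequency:
fc = 1 / (2*pi*R*C)
C = 0.01 uF = 1e-08 F
fc = 1 / (2*pi*37666.0*1e-08)
   = 422.543 Hz

Step 2 — magnitude at f = 1843.07 Hz:
|H(f)| = 1 / sqrt(1 + (f/fc)^2)
f/fc = 1843.07 / 422.543 = 4.361852
|H| = 1 / sqrt(1 + 19.025753) = 0.223463
|H|_dB = 20*log10(0.223463) = -13.02 dB

fc = 422.543 Hz; |H(1843.07 Hz)| = -13.02 dB


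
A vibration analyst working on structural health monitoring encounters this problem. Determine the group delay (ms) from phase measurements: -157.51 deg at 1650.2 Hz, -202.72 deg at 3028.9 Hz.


Group delay from phase difference:
tau = -d(phi)/d(omega)
d(phi) = -45.21 deg = -0.789063 rad
d(omega) = 2*pi*(3028.9 - 1650.2) = 8662.6276 rad/s
tau = -(-0.789063) / 8662.6276
    = 0.0911 ms

0.0911 ms


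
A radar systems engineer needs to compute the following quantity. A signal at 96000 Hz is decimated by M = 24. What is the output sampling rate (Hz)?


Decimation reduces the sample rate:
fs_out = fs_in / M
       = 96000 / 24
       = 4000.0 Hz

4000.0 Hz


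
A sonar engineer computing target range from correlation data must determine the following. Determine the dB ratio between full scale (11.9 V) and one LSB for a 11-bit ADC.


Dynamic range from full-scale to LSB:
V_min = V_max / 2^bits = 11.9 / 2^11
DR = 20 * log10(V_max / V_min)
   = 20 * log10(2^11)
   = 20 * 11 * log10(2)
   = 66.23 dB

66.23 dB


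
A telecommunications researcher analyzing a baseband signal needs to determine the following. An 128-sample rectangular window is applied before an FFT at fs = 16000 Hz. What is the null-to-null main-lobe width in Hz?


Main lobe width for a rectangular window:
Width = 2 * fs / N
      = 2 * 16000 / 128
      = 32000 / 128
      = 250.0 Hz

250.0 Hz


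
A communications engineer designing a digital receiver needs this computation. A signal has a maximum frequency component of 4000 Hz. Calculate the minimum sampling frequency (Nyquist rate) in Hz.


The Nyquist rate is twice the maximum frequency component.
fs_min = 2 * fmax
      = 2 * 4000
      = 8000 Hz

8000


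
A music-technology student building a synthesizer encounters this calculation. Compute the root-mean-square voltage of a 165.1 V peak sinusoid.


RMS voltage for a sinusoidal waveform:
V_rms = V_peak / sqrt(2)
      = 165.1 / 1.414214
      = 116.743 V

116.743 V


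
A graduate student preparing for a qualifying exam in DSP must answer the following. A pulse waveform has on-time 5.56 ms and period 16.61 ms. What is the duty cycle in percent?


Duty cycle as a percentage:
DC = (t_on / T) * 100
   = (5.56 / 16.61) * 100
   = 0.334738 * 100
   = 33.47 %

33.47 %


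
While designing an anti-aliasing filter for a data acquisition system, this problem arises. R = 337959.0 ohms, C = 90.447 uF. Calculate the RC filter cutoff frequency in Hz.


Cutoff frequency of a first-order RC filter:
fc = 1 / (2 * pi * R * C)
C = 90.447 uF = 9.0447e-05 F
fc = 1 / (2 * pi * 337959.0 * 9.0447e-05)
   = 1 / 192.060498274
   = 0.005207 Hz

0.005207 Hz


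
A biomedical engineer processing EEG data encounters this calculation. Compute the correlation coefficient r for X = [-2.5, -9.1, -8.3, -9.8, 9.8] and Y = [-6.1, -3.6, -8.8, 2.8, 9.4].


Pearson correlation coefficient (population):
r = cov(X,Y) / (std(X) * std(Y))
Mean X = -3.98, Mean Y = -1.26
Cov(X,Y) = 32.1312
Std(X) = 7.359728, Std(Y) = 6.570723
r = 0.6644

0.6644


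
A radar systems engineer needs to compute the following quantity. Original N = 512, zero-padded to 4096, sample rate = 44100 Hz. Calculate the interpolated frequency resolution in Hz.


Frequency resolution after zero-padding:
N_padded = 512 * 8 = 4096
df = fs / N_padded
   = 44100 / 4096
   = 10.7666 Hz

10.7666 Hz


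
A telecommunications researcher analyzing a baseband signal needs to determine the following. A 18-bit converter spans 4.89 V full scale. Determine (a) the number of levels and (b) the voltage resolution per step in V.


Step 1 — number of quantization levels:
L = 2^N = 2^18 = 262144

Step 2 — LSB step size:
delta = Vfs / L
      = 4.89 / 262144
      = 1.865e-05 V

Levels = 262144; step size = 1.865e-05 V


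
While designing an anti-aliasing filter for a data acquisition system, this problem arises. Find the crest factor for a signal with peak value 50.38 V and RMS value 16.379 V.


Crest factor is the ratio of peak to RMS:
CF = V_peak / V_rms
   = 50.38 / 16.379
   = 3.0759

3.0759


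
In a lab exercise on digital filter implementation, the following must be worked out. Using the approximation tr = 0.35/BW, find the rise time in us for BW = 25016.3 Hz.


Rise time from bandwidth relationship:
tr = 0.35 / BW
   = 0.35 / 25016.3
   = 1.399087795e-05 s
   = 13.9909 us

13.9909 us


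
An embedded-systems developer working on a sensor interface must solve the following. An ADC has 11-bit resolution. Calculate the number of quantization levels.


Number of quantization levels = 2^N
= 2^11
= 2048

2048


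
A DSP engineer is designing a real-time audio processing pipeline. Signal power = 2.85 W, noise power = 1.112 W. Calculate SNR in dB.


SNR in decibels:
SNR = 10 * log10(Ps / Pn)
    = 10 * log10(2.85 / 1.112)
    = 10 * log10(2.5629)
    = 10 * 0.4087
    = 4.09 dB

4.09 dB


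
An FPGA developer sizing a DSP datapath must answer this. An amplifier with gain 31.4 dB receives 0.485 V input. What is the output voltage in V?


Output voltage from dB gain:
V_out = V_in * 10^(gain_dB / 20)
      = 0.485 * 10^(31.4 / 20)
      = 0.485 * 37.153523
      = 18.0195 V

18.0195 V


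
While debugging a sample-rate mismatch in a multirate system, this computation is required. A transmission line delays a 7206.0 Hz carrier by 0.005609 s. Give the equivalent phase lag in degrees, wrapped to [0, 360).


Phase shift from frequency and time delay:
phi = 360 * f * t_delay
    = 360 * 7206.0 * 0.005609
    = 14550.64 degrees
    mod 360 = 150.64 degrees

150.64 degrees


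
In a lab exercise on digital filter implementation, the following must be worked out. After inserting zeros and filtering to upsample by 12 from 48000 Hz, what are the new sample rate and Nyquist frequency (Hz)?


Step 1 — output sample rate after interpolation by L:
fs_out = L * fs_in = 12 * 48000 = 576000 Hz

Step 2 — Nyquist frequency of the output stream:
f_Nyq = fs_out / 2 = 576000 / 2 = 288000.0 Hz

fs_out = 576000 Hz; f_Nyquist = 288000.0 Hz


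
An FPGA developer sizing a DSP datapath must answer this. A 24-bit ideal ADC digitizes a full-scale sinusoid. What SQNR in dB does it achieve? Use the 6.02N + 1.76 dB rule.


Theoretical SNR for a full-scale sinusoid:
SNR = 6.02 * N + 1.76
    = 6.02 * 24 + 1.76
    = 144.48 + 1.76
    = 146.24 dB

146.24 dB


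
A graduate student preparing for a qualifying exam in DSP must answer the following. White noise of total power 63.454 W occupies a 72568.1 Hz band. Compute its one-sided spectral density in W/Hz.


Power spectral density:
PSD = P / BW
    = 63.454 / 72568.1
    = 0.00087441 W/Hz

0.00087441 W/Hz


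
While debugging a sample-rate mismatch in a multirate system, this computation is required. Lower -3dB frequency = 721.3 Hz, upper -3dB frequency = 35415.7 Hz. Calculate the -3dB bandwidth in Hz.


Bandwidth is the difference of -3dB frequencies:
BW = f_high - f_low
   = 35415.7 - 721.3
   = 34694.4 Hz

34694.4 Hz


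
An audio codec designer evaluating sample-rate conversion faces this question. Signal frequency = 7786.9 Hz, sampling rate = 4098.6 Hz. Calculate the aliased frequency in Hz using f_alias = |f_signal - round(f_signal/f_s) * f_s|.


Compute the nearest integer multiple of fs to the signal:
n = round(7786.9 / 4098.6) = 2
f_alias = |7786.9 - 2 * 4098.6|
        = |7786.9 - 8197.2|
        = 410.3 Hz

410.3
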